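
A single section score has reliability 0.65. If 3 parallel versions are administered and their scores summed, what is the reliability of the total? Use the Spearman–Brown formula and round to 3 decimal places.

0.848

ρ_k = kρ / (1 + (k−1)ρ) = 3·0.65 / (1 + 2·0.65) = 1.950 / 2.300 = 0.848.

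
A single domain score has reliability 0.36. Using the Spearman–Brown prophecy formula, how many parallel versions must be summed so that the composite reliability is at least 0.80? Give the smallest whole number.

k ≥ ρ*(1−ρ₁)/(ρ₁(1−ρ*)) = 0.80·0.64 / (0.36·0.20) = 7.111.
Smallest integer k = 8.

8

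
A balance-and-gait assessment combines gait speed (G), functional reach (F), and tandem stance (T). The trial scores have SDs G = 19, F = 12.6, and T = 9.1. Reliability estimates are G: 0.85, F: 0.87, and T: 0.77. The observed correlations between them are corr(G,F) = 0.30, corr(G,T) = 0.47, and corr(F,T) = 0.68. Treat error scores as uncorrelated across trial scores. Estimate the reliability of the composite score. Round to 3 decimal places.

0.912

Var(G+F+T) = 19² + 12.6² + 9.1² + 2·[19·12.6·0.30 + 19·9.1·0.47 + 12.6·9.1·0.68] = 602.57 + 462.104 = 1064.67.
With uncorrelated errors the cross-covariances are all true-score covariance, so they carry over unchanged; only the diagonal terms shrink to ρᵢσᵢ².
True-score variance = [19²·0.85 + 12.6²·0.87 + 9.1²·0.77] + 462.104 = 508.735 + 462.104 = 970.838.
Reliability = 970.838 / 1064.67 = 0.912.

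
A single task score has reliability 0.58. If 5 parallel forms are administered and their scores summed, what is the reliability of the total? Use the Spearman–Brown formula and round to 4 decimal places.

0.8735

ρ_k = kρ / (1 + (k−1)ρ) = 5·0.58 / (1 + 4·0.58) = 2.900 / 3.320 = 0.8735.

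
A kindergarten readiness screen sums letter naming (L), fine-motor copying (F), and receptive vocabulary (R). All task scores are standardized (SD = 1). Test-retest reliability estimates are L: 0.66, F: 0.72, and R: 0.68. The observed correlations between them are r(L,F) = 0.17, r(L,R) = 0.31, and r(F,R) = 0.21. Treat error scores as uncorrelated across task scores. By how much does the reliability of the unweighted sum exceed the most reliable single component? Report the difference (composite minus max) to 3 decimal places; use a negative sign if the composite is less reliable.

0.065

Var(sum) = 3 + 1.38 = 4.38; true-score variance = 2.06 + 1.38 = 3.44; composite reliability = 0.7854.
Max component reliability = 0.7200.
Difference = 0.7854 − 0.7200 = 0.065.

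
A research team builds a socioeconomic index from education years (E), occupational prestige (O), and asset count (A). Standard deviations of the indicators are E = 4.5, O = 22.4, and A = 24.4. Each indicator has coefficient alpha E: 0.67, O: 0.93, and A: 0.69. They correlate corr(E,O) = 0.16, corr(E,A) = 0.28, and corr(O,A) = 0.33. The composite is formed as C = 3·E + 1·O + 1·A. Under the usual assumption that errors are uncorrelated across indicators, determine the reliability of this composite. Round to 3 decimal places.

Var(C) = 3²·4.5² + 22.4² + 24.4² + 2·[3·4.5·22.4·0.16 + 3·4.5·24.4·0.28 + 22.4·24.4·0.33] = 1279.37 + 641.962 = 1921.33.
Because errors are independent across components, Cov(Tᵢ,Tⱼ) = Cov(Xᵢ,Xⱼ); the off-diagonal part of the true-score variance is the same as above.
True-score variance = [3²·4.5²·0.67 + 22.4²·0.93 + 24.4²·0.69] + 641.962 = 999.543 + 641.962 = 1641.5.
Reliability = 1641.5 / 1921.33 = 0.854.

0.854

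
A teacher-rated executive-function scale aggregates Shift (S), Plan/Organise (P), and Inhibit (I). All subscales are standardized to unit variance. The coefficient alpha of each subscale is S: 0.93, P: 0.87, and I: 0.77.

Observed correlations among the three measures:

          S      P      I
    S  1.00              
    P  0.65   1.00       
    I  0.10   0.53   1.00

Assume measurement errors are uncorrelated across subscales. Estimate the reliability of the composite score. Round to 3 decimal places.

0.923

Var(S+P+I) = 3 + 2·[0.65 + 0.10 + 0.53] = 3 + 2.56 = 5.56.
Under uncorrelated errors the observed covariances equal the true-score covariances, so only the own-variance terms attenuate.
True-score variance = [0.93 + 0.87 + 0.77] + 2.56 = 2.57 + 2.56 = 5.13.
Reliability = 5.13 / 5.56 = 0.923.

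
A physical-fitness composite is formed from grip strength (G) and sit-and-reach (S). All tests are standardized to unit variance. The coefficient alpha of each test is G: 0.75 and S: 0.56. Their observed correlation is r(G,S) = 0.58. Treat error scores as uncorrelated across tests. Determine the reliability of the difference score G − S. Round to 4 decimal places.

Var(G−S) = 1 + 1 − 2·0.58 = 2 − 1.16 = 0.84.
With uncorrelated errors the cross-covariances are all true-score covariance, so they carry over unchanged; only the diagonal terms shrink to ρᵢσᵢ².
True-score variance = [0.75 + 0.56] − 1.16 = 1.31 − 1.16 = 0.15.
Reliability = 0.15 / 0.84 = 0.1786.

0.1786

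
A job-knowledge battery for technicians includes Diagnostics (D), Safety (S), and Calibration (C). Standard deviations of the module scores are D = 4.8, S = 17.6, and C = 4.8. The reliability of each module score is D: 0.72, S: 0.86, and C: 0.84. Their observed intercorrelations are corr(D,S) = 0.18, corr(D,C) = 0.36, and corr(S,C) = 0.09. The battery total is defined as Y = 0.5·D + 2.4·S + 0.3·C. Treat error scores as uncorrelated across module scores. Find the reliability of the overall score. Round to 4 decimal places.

Var(Y) = 0.5²·4.8² + 2.4²·17.6² + 0.3²·4.8² + 2·[1.2·4.8·17.6·0.18 + 0.15·4.8·4.8·0.36 + 0.72·17.6·4.8·0.09] = 1792.05 + 49.9323 = 1841.98.
With uncorrelated errors the cross-covariances are all true-score covariance, so they carry over unchanged; only the diagonal terms shrink to ρᵢσᵢ².
True-score variance = [0.5²·4.8²·0.72 + 2.4²·17.6²·0.86 + 0.3²·4.8²·0.84] + 49.9323 = 1540.32 + 49.9323 = 1590.25.
Reliability = 1590.25 / 1841.98 = 0.8633.

0.8633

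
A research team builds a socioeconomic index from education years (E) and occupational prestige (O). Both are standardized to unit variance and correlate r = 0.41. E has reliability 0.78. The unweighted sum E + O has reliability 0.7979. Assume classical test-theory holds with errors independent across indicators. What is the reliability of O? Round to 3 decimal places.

Var(E+O) = 2 + 2·0.41 = 2.820.
True-score variance = ρ_E + ρ_O + 2·0.41, so 0.7979 = (0.78 + ρ_O + 0.82) / 2.820.
ρ_O = 0.7979·2.820 − 0.78 − 0.82 = 0.650.

0.650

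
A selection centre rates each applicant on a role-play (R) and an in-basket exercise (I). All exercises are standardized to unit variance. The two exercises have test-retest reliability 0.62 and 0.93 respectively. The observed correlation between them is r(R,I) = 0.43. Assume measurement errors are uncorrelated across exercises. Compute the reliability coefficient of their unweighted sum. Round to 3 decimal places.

Var(R+I) = 2 + 2·[0.43] = 2 + 0.86 = 2.86.
Under uncorrelated errors the observed covariances equal the true-score covariances, so only the own-variance terms attenuate.
True-score variance = [0.62 + 0.93] + 0.86 = 1.55 + 0.86 = 2.41.
Reliability = 2.41 / 2.86 = 0.843.

0.843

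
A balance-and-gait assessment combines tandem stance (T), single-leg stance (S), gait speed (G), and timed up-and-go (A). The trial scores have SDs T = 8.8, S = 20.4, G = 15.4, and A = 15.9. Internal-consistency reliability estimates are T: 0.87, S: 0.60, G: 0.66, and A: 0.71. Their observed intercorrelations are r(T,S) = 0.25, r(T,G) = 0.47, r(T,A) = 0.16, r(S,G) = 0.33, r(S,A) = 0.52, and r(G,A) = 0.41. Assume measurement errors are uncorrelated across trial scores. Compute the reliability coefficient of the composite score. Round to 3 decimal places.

Var(T+S+G+A) = 8.8² + 20.4² + 15.4² + 15.9² + 2·[8.8·20.4·0.25 + 8.8·15.4·0.47 + 8.8·15.9·0.16 + 20.4·15.4·0.33 + 20.4·15.9·0.52 + 15.4·15.9·0.41] = 983.57 + 1007.39 = 1990.96.
Because errors are independent across components, Cov(Tᵢ,Tⱼ) = Cov(Xᵢ,Xⱼ); the off-diagonal part of the true-score variance is the same as above.
True-score variance = [8.8²·0.87 + 20.4²·0.60 + 15.4²·0.66 + 15.9²·0.71] + 1007.39 = 653.09 + 1007.39 = 1660.48.
Reliability = 1660.48 / 1990.96 = 0.834.

0.834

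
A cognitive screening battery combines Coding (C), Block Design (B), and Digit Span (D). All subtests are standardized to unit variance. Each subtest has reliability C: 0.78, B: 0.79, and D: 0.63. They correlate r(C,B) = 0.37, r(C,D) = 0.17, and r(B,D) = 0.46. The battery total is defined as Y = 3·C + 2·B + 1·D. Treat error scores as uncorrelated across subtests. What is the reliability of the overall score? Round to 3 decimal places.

0.850

Var(Y) = 3² + 2² + 1 + 2·[6·0.37 + 3·0.17 + 2·0.46] = 14 + 7.3 = 21.3.
With uncorrelated errors the cross-covariances are all true-score covariance, so they carry over unchanged; only the diagonal terms shrink to ρᵢσᵢ².
True-score variance = [3²·0.78 + 2²·0.79 + 0.63] + 7.3 = 10.81 + 7.3 = 18.11.
Reliability = 18.11 / 21.3 = 0.850.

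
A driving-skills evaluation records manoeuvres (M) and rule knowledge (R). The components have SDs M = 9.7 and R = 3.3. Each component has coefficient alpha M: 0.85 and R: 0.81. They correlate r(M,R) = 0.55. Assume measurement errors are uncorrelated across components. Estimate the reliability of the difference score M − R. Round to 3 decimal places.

Var(M−R) = 9.7² + 3.3² − 2·9.7·3.3·0.55 = 104.98 − 35.211 = 69.769.
Because errors are independent across components, Cov(Tᵢ,Tⱼ) = Cov(Xᵢ,Xⱼ); the off-diagonal part of the true-score variance is the same as above.
True-score variance = [9.7²·0.85 + 3.3²·0.81] − 35.211 = 88.7974 − 35.211 = 53.5864.
Reliability = 53.5864 / 69.769 = 0.768.

0.768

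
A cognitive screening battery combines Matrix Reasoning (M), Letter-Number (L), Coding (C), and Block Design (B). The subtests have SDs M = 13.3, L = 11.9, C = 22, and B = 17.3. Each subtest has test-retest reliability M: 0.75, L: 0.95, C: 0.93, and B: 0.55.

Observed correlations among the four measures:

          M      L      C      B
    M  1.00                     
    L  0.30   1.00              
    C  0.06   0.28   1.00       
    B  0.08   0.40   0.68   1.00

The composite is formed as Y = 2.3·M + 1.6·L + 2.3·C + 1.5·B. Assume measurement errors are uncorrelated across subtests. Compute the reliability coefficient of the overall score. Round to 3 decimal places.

0.907

Var(Y) = 2.3²·13.3² + 1.6²·11.9² + 2.3²·22² + 1.5²·17.3² + 2·[3.68·13.3·11.9·0.30 + 5.29·13.3·22·0.06 + 3.45·13.3·17.3·0.08 + 3.68·11.9·22·0.28 + 2.4·11.9·17.3·0.40 + 3.45·22·17.3·0.68] = 4532.03 + 3382.78 = 7914.81.
Under uncorrelated errors the observed covariances equal the true-score covariances, so only the own-variance terms attenuate.
True-score variance = [2.3²·13.3²·0.75 + 1.6²·11.9²·0.95 + 2.3²·22²·0.93 + 1.5²·17.3²·0.55] + 3382.78 = 3797.71 + 3382.78 = 7180.49.
Reliability = 7180.49 / 7914.81 = 0.907.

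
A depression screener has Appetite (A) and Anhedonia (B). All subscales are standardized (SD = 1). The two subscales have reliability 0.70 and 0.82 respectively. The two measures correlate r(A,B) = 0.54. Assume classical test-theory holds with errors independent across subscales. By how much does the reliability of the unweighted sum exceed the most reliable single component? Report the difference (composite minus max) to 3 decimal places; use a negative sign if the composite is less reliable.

0.024

Var(sum) = 2 + 1.08 = 3.08; true-score variance = 1.52 + 1.08 = 2.6; composite reliability = 0.8442.
Max component reliability = 0.8200.
Difference = 0.8442 − 0.8200 = 0.024.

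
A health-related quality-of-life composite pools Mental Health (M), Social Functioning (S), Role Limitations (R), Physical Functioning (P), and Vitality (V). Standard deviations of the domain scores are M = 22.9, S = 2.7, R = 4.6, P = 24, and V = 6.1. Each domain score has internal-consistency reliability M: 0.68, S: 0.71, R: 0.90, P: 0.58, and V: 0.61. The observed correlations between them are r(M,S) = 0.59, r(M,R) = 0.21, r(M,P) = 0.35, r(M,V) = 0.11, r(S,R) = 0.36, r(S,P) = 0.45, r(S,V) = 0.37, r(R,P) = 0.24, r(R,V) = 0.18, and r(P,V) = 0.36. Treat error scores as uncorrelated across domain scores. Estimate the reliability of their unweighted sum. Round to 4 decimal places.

0.7799

Var(M+S+R+P+V) = 22.9² + 2.7² + 4.6² + 24² + 6.1² + 2·[22.9·2.7·0.59 + 22.9·4.6·0.21 + 22.9·24·0.35 + 22.9·6.1·0.11 + 2.7·4.6·0.36 + 2.7·24·0.45 + 2.7·6.1·0.37 + 4.6·24·0.24 + 4.6·6.1·0.18 + 24·6.1·0.36] = 1166.07 + 780.606 = 1946.68.
With uncorrelated errors the cross-covariances are all true-score covariance, so they carry over unchanged; only the diagonal terms shrink to ρᵢσᵢ².
True-score variance = [22.9²·0.68 + 2.7²·0.71 + 4.6²·0.90 + 24²·0.58 + 6.1²·0.61] + 780.606 = 737.597 + 780.606 = 1518.2.
Reliability = 1518.2 / 1946.68 = 0.7799.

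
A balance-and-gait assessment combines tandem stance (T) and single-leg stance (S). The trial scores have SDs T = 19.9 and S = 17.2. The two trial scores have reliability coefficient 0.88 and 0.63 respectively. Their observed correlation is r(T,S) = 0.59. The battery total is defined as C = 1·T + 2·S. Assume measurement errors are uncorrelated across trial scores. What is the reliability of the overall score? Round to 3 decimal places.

0.797

Var(C) = 19.9² + 2²·17.2² + 2·[2·19.9·17.2·0.59] = 1579.37 + 807.781 = 2387.15.
With uncorrelated errors the cross-covariances are all true-score covariance, so they carry over unchanged; only the diagonal terms shrink to ρᵢσᵢ².
True-score variance = [19.9²·0.88 + 2²·17.2²·0.63] + 807.781 = 1094.01 + 807.781 = 1901.79.
Reliability = 1901.79 / 2387.15 = 0.797.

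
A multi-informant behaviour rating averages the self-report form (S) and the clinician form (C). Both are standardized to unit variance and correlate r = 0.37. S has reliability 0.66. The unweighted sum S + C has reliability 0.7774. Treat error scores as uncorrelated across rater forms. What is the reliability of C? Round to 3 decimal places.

Var(S+C) = 2 + 2·0.37 = 2.740.
True-score variance = ρ_S + ρ_C + 2·0.37, so 0.7774 = (0.66 + ρ_C + 0.74) / 2.740.
ρ_C = 0.7774·2.740 − 0.66 − 0.74 = 0.730.

0.730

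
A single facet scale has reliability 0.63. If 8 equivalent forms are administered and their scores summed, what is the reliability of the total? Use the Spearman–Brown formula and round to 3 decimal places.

0.932

ρ_k = kρ / (1 + (k−1)ρ) = 8·0.63 / (1 + 7·0.63) = 5.040 / 5.410 = 0.932.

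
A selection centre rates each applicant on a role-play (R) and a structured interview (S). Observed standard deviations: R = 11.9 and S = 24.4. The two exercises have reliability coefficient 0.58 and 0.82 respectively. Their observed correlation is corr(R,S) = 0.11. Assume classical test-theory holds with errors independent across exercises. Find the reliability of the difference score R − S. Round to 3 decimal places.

Var(R−S) = 11.9² + 24.4² − 2·11.9·24.4·0.11 = 736.97 − 63.8792 = 673.091.
Under uncorrelated errors the observed covariances equal the true-score covariances, so only the own-variance terms attenuate.
True-score variance = [11.9²·0.58 + 24.4²·0.82] − 63.8792 = 570.329 − 63.8792 = 506.45.
Reliability = 506.45 / 673.091 = 0.752.

0.752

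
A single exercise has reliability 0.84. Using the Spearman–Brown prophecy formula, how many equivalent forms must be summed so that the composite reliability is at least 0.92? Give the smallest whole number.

k ≥ ρ*(1−ρ₁)/(ρ₁(1−ρ*)) = 0.92·0.16 / (0.84·0.08) = 2.190.
Smallest integer k = 3.

3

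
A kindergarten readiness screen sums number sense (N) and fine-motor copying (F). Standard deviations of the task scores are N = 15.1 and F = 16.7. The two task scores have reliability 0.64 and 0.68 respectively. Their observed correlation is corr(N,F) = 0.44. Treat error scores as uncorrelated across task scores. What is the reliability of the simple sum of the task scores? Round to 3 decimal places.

Var(N+F) = 15.1² + 16.7² + 2·[15.1·16.7·0.44] = 506.9 + 221.91 = 728.81.
Under uncorrelated errors the observed covariances equal the true-score covariances, so only the own-variance terms attenuate.
True-score variance = [15.1²·0.64 + 16.7²·0.68] + 221.91 = 335.572 + 221.91 = 557.481.
Reliability = 557.481 / 728.81 = 0.765.

0.765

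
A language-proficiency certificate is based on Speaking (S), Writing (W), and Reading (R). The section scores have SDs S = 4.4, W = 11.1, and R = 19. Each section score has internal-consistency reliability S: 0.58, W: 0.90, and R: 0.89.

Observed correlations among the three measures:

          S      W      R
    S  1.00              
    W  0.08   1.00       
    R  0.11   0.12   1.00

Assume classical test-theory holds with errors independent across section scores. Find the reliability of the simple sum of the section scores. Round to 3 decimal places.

Var(S+W+R) = 4.4² + 11.1² + 19² + 2·[4.4·11.1·0.08 + 4.4·19·0.11 + 11.1·19·0.12] = 503.57 + 76.8224 = 580.392.
Under uncorrelated errors the observed covariances equal the true-score covariances, so only the own-variance terms attenuate.
True-score variance = [4.4²·0.58 + 11.1²·0.90 + 19²·0.89] + 76.8224 = 443.408 + 76.8224 = 520.23.
Reliability = 520.23 / 580.392 = 0.896.

0.896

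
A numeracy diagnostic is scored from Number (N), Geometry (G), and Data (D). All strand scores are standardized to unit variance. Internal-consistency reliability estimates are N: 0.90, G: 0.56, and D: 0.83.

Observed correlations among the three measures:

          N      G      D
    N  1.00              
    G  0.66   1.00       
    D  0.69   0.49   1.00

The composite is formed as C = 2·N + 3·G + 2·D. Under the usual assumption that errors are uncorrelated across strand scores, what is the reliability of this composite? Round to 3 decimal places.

Var(C) = 2² + 3² + 2² + 2·[6·0.66 + 4·0.69 + 6·0.49] = 17 + 19.32 = 36.32.
Under uncorrelated errors the observed covariances equal the true-score covariances, so only the own-variance terms attenuate.
True-score variance = [2²·0.90 + 3²·0.56 + 2²·0.83] + 19.32 = 11.96 + 19.32 = 31.28.
Reliability = 31.28 / 36.32 = 0.861.

0.861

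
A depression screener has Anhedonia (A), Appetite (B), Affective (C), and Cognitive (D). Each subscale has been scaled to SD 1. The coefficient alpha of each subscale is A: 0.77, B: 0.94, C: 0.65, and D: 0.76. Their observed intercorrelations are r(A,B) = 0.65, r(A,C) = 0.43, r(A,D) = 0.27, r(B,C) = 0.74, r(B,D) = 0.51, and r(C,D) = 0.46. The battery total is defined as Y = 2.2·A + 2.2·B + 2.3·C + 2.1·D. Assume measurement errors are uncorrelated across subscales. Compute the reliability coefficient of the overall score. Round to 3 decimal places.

Var(Y) = 2.2² + 2.2² + 2.3² + 2.1² + 2·[4.84·0.65 + 5.06·0.43 + 4.62·0.27 + 5.06·0.74 + 4.62·0.51 + 4.83·0.46] = 19.38 + 29.7832 = 49.1632.
Because errors are independent across components, Cov(Tᵢ,Tⱼ) = Cov(Xᵢ,Xⱼ); the off-diagonal part of the true-score variance is the same as above.
True-score variance = [2.2²·0.77 + 2.2²·0.94 + 2.3²·0.65 + 2.1²·0.76] + 29.7832 = 15.0665 + 29.7832 = 44.8497.
Reliability = 44.8497 / 49.1632 = 0.912.

0.912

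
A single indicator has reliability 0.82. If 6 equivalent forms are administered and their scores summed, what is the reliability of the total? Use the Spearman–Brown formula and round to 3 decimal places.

0.965

ρ_k = kρ / (1 + (k−1)ρ) = 6·0.82 / (1 + 5·0.82) = 4.920 / 5.100 = 0.965.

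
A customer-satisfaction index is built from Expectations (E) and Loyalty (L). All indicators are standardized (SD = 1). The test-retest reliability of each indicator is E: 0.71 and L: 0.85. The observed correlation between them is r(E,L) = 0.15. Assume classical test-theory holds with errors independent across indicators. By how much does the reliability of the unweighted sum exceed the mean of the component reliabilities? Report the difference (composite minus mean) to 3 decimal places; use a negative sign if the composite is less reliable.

0.029

Var(sum) = 2 + 0.3 = 2.3; true-score variance = 1.56 + 0.3 = 1.86; composite reliability = 0.8087.
Mean component reliability = 0.7800.
Difference = 0.8087 − 0.7800 = 0.029.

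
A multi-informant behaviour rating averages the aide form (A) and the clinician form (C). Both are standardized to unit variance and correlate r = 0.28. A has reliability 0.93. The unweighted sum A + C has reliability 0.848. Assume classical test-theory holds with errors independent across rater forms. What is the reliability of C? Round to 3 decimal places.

Var(A+C) = 2 + 2·0.28 = 2.560.
True-score variance = ρ_A + ρ_C + 2·0.28, so 0.848 = (0.93 + ρ_C + 0.56) / 2.560.
ρ_C = 0.848·2.560 − 0.93 − 0.56 = 0.681.

0.681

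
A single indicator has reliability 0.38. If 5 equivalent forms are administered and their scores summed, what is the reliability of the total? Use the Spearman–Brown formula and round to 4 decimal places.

ρ_k = kρ / (1 + (k−1)ρ) = 5·0.38 / (1 + 4·0.38) = 1.900 / 2.520 = 0.7540.

0.7540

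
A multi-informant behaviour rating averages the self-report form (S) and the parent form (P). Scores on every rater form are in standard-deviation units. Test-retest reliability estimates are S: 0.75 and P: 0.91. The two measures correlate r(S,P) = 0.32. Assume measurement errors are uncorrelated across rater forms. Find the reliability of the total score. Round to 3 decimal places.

0.871

Var(S+P) = 2 + 2·[0.32] = 2 + 0.64 = 2.64.
Under uncorrelated errors the observed covariances equal the true-score covariances, so only the own-variance terms attenuate.
True-score variance = [0.75 + 0.91] + 0.64 = 1.66 + 0.64 = 2.3.
Reliability = 2.3 / 2.64 = 0.871.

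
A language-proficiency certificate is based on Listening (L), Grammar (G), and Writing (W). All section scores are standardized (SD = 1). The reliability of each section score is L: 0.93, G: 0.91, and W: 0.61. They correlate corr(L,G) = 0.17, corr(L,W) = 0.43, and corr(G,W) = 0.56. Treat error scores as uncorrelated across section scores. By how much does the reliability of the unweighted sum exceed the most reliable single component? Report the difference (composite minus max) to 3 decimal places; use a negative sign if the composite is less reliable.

-0.033

Var(sum) = 3 + 2.32 = 5.32; true-score variance = 2.45 + 2.32 = 4.77; composite reliability = 0.8966.
Max component reliability = 0.9300.
Difference = 0.8966 − 0.9300 = -0.033.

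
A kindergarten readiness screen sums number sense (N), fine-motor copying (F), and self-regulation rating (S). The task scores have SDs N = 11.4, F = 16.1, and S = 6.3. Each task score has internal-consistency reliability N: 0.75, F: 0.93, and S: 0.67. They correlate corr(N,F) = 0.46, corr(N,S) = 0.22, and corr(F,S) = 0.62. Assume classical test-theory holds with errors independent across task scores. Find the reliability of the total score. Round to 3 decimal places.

0.916

Var(N+F+S) = 11.4² + 16.1² + 6.3² + 2·[11.4·16.1·0.46 + 11.4·6.3·0.22 + 16.1·6.3·0.62] = 428.86 + 326.231 = 755.091.
Under uncorrelated errors the observed covariances equal the true-score covariances, so only the own-variance terms attenuate.
True-score variance = [11.4²·0.75 + 16.1²·0.93 + 6.3²·0.67] + 326.231 = 365.128 + 326.231 = 691.358.
Reliability = 691.358 / 755.091 = 0.916.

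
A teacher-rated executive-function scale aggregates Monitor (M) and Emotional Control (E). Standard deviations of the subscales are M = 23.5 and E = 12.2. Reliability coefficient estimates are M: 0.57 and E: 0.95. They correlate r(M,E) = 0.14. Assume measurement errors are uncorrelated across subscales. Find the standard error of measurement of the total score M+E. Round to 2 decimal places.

Var(total) = 701.09 + 80.276 = 781.366.
True-score variance = 456.18 + 80.276 = 536.457, so reliability = 0.6866.
Error variance = 781.366 − 536.457 = 244.909; SEM = √244.909 = 15.65.

15.65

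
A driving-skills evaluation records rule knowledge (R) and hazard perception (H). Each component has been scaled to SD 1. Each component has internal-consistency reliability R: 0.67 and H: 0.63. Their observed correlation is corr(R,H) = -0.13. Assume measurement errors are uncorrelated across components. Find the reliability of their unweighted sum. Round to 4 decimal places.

0.5977

Var(R+H) = 2 + 2·[(-0.13)] = 2 − 0.26 = 1.74.
With uncorrelated errors the cross-covariances are all true-score covariance, so they carry over unchanged; only the diagonal terms shrink to ρᵢσᵢ².
True-score variance = [0.67 + 0.63] − 0.26 = 1.3 − 0.26 = 1.04.
Reliability = 1.04 / 1.74 = 0.5977.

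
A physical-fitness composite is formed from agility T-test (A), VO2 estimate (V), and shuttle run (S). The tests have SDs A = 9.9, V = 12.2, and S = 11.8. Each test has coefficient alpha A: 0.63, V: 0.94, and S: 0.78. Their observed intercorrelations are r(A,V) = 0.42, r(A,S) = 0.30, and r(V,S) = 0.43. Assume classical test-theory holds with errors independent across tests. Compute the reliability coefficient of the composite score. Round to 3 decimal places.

0.889

Var(A+V+S) = 9.9² + 12.2² + 11.8² + 2·[9.9·12.2·0.42 + 9.9·11.8·0.30 + 12.2·11.8·0.43] = 386.09 + 295.353 = 681.443.
Because errors are independent across components, Cov(Tᵢ,Tⱼ) = Cov(Xᵢ,Xⱼ); the off-diagonal part of the true-score variance is the same as above.
True-score variance = [9.9²·0.63 + 12.2²·0.94 + 11.8²·0.78] + 295.353 = 310.263 + 295.353 = 605.616.
Reliability = 605.616 / 681.443 = 0.889.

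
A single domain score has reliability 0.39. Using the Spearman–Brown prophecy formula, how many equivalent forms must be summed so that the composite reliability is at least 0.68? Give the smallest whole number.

k ≥ ρ*(1−ρ₁)/(ρ₁(1−ρ*)) = 0.68·0.61 / (0.39·0.32) = 3.324.
Smallest integer k = 4.

4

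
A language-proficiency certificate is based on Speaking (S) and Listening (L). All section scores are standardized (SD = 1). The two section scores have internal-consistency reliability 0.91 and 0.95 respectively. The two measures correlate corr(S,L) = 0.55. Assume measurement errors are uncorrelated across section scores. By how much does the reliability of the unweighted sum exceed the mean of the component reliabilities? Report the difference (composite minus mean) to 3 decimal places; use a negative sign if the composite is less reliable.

0.025

Var(sum) = 2 + 1.1 = 3.1; true-score variance = 1.86 + 1.1 = 2.96; composite reliability = 0.9548.
Mean component reliability = 0.9300.
Difference = 0.9548 − 0.9300 = 0.025.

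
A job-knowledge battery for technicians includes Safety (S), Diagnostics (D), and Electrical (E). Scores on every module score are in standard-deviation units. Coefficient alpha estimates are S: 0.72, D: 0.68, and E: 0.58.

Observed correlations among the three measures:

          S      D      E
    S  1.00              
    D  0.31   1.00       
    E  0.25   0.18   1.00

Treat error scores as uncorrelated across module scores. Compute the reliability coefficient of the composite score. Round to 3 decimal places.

Var(S+D+E) = 3 + 2·[0.31 + 0.25 + 0.18] = 3 + 1.48 = 4.48.
Because errors are independent across components, Cov(Tᵢ,Tⱼ) = Cov(Xᵢ,Xⱼ); the off-diagonal part of the true-score variance is the same as above.
True-score variance = [0.72 + 0.68 + 0.58] + 1.48 = 1.98 + 1.48 = 3.46.
Reliability = 3.46 / 4.48 = 0.772.

0.772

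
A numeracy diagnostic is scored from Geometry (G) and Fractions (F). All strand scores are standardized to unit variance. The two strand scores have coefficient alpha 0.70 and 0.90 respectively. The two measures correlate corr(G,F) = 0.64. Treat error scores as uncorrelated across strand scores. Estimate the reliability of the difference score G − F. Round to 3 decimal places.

0.444

Var(G−F) = 1 + 1 − 2·0.64 = 2 − 1.28 = 0.72.
Because errors are independent across components, Cov(Tᵢ,Tⱼ) = Cov(Xᵢ,Xⱼ); the off-diagonal part of the true-score variance is the same as above.
True-score variance = [0.70 + 0.90] − 1.28 = 1.6 − 1.28 = 0.32.
Reliability = 0.32 / 0.72 = 0.444.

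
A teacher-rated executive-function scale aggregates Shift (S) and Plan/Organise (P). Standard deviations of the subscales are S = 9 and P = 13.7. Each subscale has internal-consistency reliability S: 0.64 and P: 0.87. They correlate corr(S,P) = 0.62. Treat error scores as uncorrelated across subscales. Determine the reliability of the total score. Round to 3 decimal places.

0.873

Var(S+P) = 9² + 13.7² + 2·[9·13.7·0.62] = 268.69 + 152.892 = 421.582.
Under uncorrelated errors the observed covariances equal the true-score covariances, so only the own-variance terms attenuate.
True-score variance = [9²·0.64 + 13.7²·0.87] + 152.892 = 215.13 + 152.892 = 368.022.
Reliability = 368.022 / 421.582 = 0.873.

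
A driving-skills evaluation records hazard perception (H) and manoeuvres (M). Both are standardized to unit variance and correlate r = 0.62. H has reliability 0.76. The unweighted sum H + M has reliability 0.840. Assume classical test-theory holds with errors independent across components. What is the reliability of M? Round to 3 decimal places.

Var(H+M) = 2 + 2·0.62 = 3.240.
True-score variance = ρ_H + ρ_M + 2·0.62, so 0.840 = (0.76 + ρ_M + 1.24) / 3.240.
ρ_M = 0.840·3.240 − 0.76 − 1.24 = 0.722.

0.722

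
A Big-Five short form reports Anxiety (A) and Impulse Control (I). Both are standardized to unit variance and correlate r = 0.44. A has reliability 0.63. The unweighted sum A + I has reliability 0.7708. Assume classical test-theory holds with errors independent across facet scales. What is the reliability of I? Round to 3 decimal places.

Var(A+I) = 2 + 2·0.44 = 2.880.
True-score variance = ρ_A + ρ_I + 2·0.44, so 0.7708 = (0.63 + ρ_I + 0.88) / 2.880.
ρ_I = 0.7708·2.880 − 0.63 − 0.88 = 0.710.

0.710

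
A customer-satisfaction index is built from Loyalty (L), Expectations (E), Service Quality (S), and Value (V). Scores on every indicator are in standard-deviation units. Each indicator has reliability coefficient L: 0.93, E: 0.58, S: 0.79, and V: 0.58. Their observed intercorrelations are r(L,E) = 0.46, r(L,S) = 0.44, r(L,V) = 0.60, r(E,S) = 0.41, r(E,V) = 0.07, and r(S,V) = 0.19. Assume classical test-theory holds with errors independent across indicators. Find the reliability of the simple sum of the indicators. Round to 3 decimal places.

0.866

Var(L+E+S+V) = 4 + 2·[0.46 + 0.44 + 0.60 + 0.41 + 0.07 + 0.19] = 4 + 4.34 = 8.34.
Under uncorrelated errors the observed covariances equal the true-score covariances, so only the own-variance terms attenuate.
True-score variance = [0.93 + 0.58 + 0.79 + 0.58] + 4.34 = 2.88 + 4.34 = 7.22.
Reliability = 7.22 / 8.34 = 0.866.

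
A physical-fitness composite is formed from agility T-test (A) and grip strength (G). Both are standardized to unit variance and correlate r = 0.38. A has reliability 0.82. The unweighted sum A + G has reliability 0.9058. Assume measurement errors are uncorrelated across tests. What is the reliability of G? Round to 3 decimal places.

Var(A+G) = 2 + 2·0.38 = 2.760.
True-score variance = ρ_A + ρ_G + 2·0.38, so 0.9058 = (0.82 + ρ_G + 0.76) / 2.760.
ρ_G = 0.9058·2.760 − 0.82 − 0.76 = 0.920.

0.920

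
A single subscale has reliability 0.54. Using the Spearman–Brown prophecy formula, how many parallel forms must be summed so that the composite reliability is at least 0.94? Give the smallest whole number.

14

k ≥ ρ*(1−ρ₁)/(ρ₁(1−ρ*)) = 0.94·0.46 / (0.54·0.06) = 13.346.
Smallest integer k = 14.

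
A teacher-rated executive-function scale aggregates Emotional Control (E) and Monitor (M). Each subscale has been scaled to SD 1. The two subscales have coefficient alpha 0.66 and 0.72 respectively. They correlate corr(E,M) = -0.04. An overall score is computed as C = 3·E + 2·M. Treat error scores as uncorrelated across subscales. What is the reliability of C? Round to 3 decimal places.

0.666

Var(C) = 3² + 2² + 2·[6·(-0.04)] = 13 − 0.48 = 12.52.
Under uncorrelated errors the observed covariances equal the true-score covariances, so only the own-variance terms attenuate.
True-score variance = [3²·0.66 + 2²·0.72] − 0.48 = 8.82 − 0.48 = 8.34.
Reliability = 8.34 / 12.52 = 0.666.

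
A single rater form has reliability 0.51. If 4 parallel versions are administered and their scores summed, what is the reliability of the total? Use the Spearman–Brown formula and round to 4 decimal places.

ρ_k = kρ / (1 + (k−1)ρ) = 4·0.51 / (1 + 3·0.51) = 2.040 / 2.530 = 0.8063.

0.8063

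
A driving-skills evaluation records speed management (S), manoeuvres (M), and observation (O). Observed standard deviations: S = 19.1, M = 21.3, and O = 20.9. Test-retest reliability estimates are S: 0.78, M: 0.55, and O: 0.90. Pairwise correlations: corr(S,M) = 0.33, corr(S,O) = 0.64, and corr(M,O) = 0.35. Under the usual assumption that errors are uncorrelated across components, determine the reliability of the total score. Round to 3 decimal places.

0.860

Var(S+M+O) = 19.1² + 21.3² + 20.9² + 2·[19.1·21.3·0.33 + 19.1·20.9·0.64 + 21.3·20.9·0.35] = 1255.31 + 1091.09 = 2346.4.
Because errors are independent across components, Cov(Tᵢ,Tⱼ) = Cov(Xᵢ,Xⱼ); the off-diagonal part of the true-score variance is the same as above.
True-score variance = [19.1²·0.78 + 21.3²·0.55 + 20.9²·0.90] + 1091.09 = 927.21 + 1091.09 = 2018.3.
Reliability = 2018.3 / 2346.4 = 0.860.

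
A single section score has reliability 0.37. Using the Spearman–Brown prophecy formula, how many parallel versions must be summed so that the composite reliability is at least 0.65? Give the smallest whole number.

4

k ≥ ρ*(1−ρ₁)/(ρ₁(1−ρ*)) = 0.65·0.63 / (0.37·0.35) = 3.162.
Smallest integer k = 4.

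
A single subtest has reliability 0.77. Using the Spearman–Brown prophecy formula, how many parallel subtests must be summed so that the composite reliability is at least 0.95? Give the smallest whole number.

6

k ≥ ρ*(1−ρ₁)/(ρ₁(1−ρ*)) = 0.95·0.23 / (0.77·0.05) = 5.675.
Smallest integer k = 6.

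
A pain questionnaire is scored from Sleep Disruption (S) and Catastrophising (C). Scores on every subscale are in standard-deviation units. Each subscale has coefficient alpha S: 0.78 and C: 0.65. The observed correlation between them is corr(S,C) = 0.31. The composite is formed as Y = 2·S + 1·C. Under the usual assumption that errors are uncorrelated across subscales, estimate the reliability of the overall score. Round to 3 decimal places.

0.803

Var(Y) = 2² + 1 + 2·[2·0.31] = 5 + 1.24 = 6.24.
Under uncorrelated errors the observed covariances equal the true-score covariances, so only the own-variance terms attenuate.
True-score variance = [2²·0.78 + 0.65] + 1.24 = 3.77 + 1.24 = 5.01.
Reliability = 5.01 / 6.24 = 0.803.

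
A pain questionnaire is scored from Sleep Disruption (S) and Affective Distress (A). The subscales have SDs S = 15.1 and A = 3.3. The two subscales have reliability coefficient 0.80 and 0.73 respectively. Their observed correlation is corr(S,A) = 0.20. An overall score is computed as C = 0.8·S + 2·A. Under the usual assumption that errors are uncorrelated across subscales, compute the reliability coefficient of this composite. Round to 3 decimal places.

0.815

Var(C) = 0.8²·15.1² + 2²·3.3² + 2·[1.6·15.1·3.3·0.20] = 189.486 + 31.8912 = 221.378.
Because errors are independent across components, Cov(Tᵢ,Tⱼ) = Cov(Xᵢ,Xⱼ); the off-diagonal part of the true-score variance is the same as above.
True-score variance = [0.8²·15.1²·0.80 + 2²·3.3²·0.73] + 31.8912 = 148.54 + 31.8912 = 180.431.
Reliability = 180.431 / 221.378 = 0.815.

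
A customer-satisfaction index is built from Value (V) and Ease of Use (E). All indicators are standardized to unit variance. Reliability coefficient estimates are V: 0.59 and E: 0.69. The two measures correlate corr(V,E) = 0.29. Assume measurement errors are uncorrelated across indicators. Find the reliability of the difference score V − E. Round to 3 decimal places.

Var(V−E) = 1 + 1 − 2·0.29 = 2 − 0.58 = 1.42.
With uncorrelated errors the cross-covariances are all true-score covariance, so they carry over unchanged; only the diagonal terms shrink to ρᵢσᵢ².
True-score variance = [0.59 + 0.69] − 0.58 = 1.28 − 0.58 = 0.7.
Reliability = 0.7 / 1.42 = 0.493.

0.493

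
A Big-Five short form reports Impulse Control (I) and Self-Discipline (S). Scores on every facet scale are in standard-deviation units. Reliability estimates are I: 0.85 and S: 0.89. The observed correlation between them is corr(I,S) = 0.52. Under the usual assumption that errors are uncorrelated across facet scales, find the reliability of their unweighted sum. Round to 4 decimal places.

Var(I+S) = 2 + 2·[0.52] = 2 + 1.04 = 3.04.
With uncorrelated errors the cross-covariances are all true-score covariance, so they carry over unchanged; only the diagonal terms shrink to ρᵢσᵢ².
True-score variance = [0.85 + 0.89] + 1.04 = 1.74 + 1.04 = 2.78.
Reliability = 2.78 / 3.04 = 0.9145.

0.9145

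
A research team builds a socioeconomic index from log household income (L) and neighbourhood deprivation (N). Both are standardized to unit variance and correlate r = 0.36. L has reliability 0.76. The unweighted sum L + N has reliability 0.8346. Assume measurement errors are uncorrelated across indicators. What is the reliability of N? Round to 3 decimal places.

0.790

Var(L+N) = 2 + 2·0.36 = 2.720.
True-score variance = ρ_L + ρ_N + 2·0.36, so 0.8346 = (0.76 + ρ_N + 0.72) / 2.720.
ρ_N = 0.8346·2.720 − 0.76 − 0.72 = 0.790.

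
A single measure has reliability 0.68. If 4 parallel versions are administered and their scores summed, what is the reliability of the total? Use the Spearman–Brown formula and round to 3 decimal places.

0.895

ρ_k = kρ / (1 + (k−1)ρ) = 4·0.68 / (1 + 3·0.68) = 2.720 / 3.040 = 0.895.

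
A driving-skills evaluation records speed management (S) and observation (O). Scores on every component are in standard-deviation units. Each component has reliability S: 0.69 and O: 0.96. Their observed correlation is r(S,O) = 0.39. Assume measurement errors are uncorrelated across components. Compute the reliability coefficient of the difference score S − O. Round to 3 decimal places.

Var(S−O) = 1 + 1 − 2·0.39 = 2 − 0.78 = 1.22.
With uncorrelated errors the cross-covariances are all true-score covariance, so they carry over unchanged; only the diagonal terms shrink to ρᵢσᵢ².
True-score variance = [0.69 + 0.96] − 0.78 = 1.65 − 0.78 = 0.87.
Reliability = 0.87 / 1.22 = 0.713.

0.713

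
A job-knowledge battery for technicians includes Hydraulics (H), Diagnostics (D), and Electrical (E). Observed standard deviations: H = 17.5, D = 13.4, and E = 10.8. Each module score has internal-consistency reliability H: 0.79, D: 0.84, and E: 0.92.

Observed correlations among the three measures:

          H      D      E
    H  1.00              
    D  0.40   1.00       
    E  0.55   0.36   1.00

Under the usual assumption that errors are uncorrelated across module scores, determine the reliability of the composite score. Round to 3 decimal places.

Var(H+D+E) = 17.5² + 13.4² + 10.8² + 2·[17.5·13.4·0.40 + 17.5·10.8·0.55 + 13.4·10.8·0.36] = 602.45 + 499.698 = 1102.15.
Under uncorrelated errors the observed covariances equal the true-score covariances, so only the own-variance terms attenuate.
True-score variance = [17.5²·0.79 + 13.4²·0.84 + 10.8²·0.92] + 499.698 = 500.077 + 499.698 = 999.775.
Reliability = 999.775 / 1102.15 = 0.907.

0.907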